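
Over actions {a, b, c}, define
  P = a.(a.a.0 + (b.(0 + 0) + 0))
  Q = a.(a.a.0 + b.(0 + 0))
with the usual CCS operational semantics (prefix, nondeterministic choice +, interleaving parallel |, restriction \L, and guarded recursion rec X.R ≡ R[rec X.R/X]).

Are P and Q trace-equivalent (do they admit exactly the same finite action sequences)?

LTS(P): 5 reachable states
  s0 = a.(a.a.0 + (b.(0 + 0) + 0)) | --a--▸ s1
  s1 = a.a.0 + (b.(0 + 0) + 0) | --a--▸ s2, --b--▸ s3
  s2 = a.0 | --a--▸ s4
  s3 = 0 + 0 | ∅
  s4 = 0 | ∅
LTS(Q): 5 reachable states
  t0 = a.(a.a.0 + b.(0 + 0)) | --a--▸ t1
  t1 = a.a.0 + b.(0 + 0) | --a--▸ t2, --b--▸ t3
  t2 = a.0 | --a--▸ t4
  t3 = 0 + 0 | ∅
  t4 = 0 | ∅
Coarsest stable partition (strong bisimilarity classes):
  B0 = {s0, t0}
  B1 = {s1, t1}
  B2 = {s3, s4, t3, t4}
  B3 = {s2, t2}
s0 ∈ B0, t0 ∈ B0 → same block
Bisimilar ⇒ trace-equivalent.

YES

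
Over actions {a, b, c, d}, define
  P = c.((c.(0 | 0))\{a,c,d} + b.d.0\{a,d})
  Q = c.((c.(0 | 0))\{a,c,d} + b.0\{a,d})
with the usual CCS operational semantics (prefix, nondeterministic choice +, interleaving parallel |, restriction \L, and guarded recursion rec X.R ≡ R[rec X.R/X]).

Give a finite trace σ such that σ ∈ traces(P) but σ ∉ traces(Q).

LTS(P): 4 reachable states
  u0 = c.((c.(0 | 0))\{a,c,d} + b.d.0\{a,d}) :: —c→ u1
  u1 = (c.(0 | 0))\{a,c,d} + b.d.0\{a,d} :: —b→ u2
  u2 = d.0\{a,d} :: —d→ u3
  u3 = 0\{a,d} :: ·
LTS(Q): 3 reachable states
  v0 = c.((c.(0 | 0))\{a,c,d} + b.0\{a,d}) :: —c→ v1
  v1 = (c.(0 | 0))\{a,c,d} + b.0\{a,d} :: —b→ v2
  v2 = 0\{a,d} :: ·
Trace ⟨cbd⟩ through P, begin at {u0}:
  step 1 (c): {u1}
  step 2 (b): {u2}
  step 3 (d): {u3}
  ✓ P
Trace ⟨cbd⟩ through Q, begin at {v0}:
  step 1 (c): {v1}
  step 2 (b): {v2}
  step 3 (d): no successor for Q

cbd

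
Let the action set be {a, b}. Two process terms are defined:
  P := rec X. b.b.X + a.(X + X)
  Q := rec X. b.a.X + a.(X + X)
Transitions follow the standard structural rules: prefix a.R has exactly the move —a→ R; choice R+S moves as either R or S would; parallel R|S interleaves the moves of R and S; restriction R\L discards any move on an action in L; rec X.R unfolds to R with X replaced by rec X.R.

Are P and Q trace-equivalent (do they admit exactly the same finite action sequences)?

traces(P) ≠ traces(Q) — witness ⟨bb⟩

LTS(P): 3 reachable states
  m0 = rec X. b.b.X + a.(X + X) | —a→ m1, —b→ m2
  m1 = (rec X. b.b.X + a.(X + X)) + (rec X. b.b.X + a.(X + X)) | —a→ m1, —b→ m2
  m2 = b.(rec X. b.b.X + a.(X + X)) | —b→ m0
LTS(Q): 3 reachable states
  n0 = rec X. b.a.X + a.(X + X) | —a→ n1, —b→ n2
  n1 = (rec X. b.a.X + a.(X + X)) + (rec X. b.a.X + a.(X + X)) | —a→ n1, —b→ n2
  n2 = a.(rec X. b.a.X + a.(X + X)) | —a→ n0
Run σ = ⟨bb⟩ on P: start {m0}
  after b @ step 1: {m2}
  after b @ step 2: {m0}
  P completes σ.
Run σ = ⟨bb⟩ on Q: start {n0}
  after b @ step 1: {n2}
  after b @ step 2: ∅  — Q cannot continue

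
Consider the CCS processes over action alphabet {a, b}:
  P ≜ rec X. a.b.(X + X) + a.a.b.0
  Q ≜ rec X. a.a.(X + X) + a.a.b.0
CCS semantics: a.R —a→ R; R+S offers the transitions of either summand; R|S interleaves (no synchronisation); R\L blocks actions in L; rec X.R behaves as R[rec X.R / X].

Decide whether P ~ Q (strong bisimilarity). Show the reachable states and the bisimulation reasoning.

P ≁ Q

P's transition system — 6 states:
  p0 = rec X. a.b.(X + X) + a.a.b.0 ⊢ =a=> p1, =a=> p2
  p1 = a.b.0 ⊢ =a=> p3
  p2 = b.((rec X. a.b.(X + X) + a.a.b.0) + (rec X. a.b.(X + X) + a.a.b.0)) ⊢ =b=> p4
  p3 = b.0 ⊢ =b=> p5
  p4 = (rec X. a.b.(X + X) + a.a.b.0) + (rec X. a.b.(X + X) + a.a.b.0) ⊢ =a=> p1, =a=> p2
  p5 = 0 ⊢ (no moves)
Q's transition system — 6 states:
  q0 = rec X. a.a.(X + X) + a.a.b.0 ⊢ =a=> q1, =a=> q2
  q1 = a.((rec X. a.a.(X + X) + a.a.b.0) + (rec X. a.a.(X + X) + a.a.b.0)) ⊢ =a=> q3
  q2 = a.b.0 ⊢ =a=> q4
  q3 = (rec X. a.a.(X + X) + a.a.b.0) + (rec X. a.a.(X + X) + a.a.b.0) ⊢ =a=> q1, =a=> q2
  q4 = b.0 ⊢ =b=> q5
  q5 = 0 ⊢ (no moves)
Partition-refinement fixed point:
  B0 = {p0, p4}
  B1 = {p1, q2}
  B2 = {p3, q4}
  B3 = {p5, q5}
  B4 = {p2}
  B5 = {q0, q3}
  B6 = {q1}
p0 ∈ B0, q0 ∈ B5 → different blocks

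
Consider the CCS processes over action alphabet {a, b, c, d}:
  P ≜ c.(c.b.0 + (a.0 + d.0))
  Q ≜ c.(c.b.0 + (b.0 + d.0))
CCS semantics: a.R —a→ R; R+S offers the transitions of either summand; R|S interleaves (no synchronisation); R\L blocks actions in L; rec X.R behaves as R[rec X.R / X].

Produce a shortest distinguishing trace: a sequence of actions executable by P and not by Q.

LTS(P): 4 reachable states
  m0 = c.(c.b.0 + (a.0 + d.0)) → =c=> m1
  m1 = c.b.0 + (a.0 + d.0) → =a=> m2, =c=> m3, =d=> m2
  m2 = 0 → ∅
  m3 = b.0 → =b=> m2
LTS(Q): 4 reachable states
  n0 = c.(c.b.0 + (b.0 + d.0)) → =c=> n1
  n1 = c.b.0 + (b.0 + d.0) → =b=> n2, =c=> n3, =d=> n2
  n2 = 0 → ∅
  n3 = b.0 → =b=> n2
Executing ca from P (initial set {m0}):
  after c @ step 1: {m1}
  after a @ step 2: {m2}
  — P admits the full trace.
Executing ca from Q (initial set {n0}):
  after c @ step 1: {n1}
  after a @ step 2: no successor for Q

ca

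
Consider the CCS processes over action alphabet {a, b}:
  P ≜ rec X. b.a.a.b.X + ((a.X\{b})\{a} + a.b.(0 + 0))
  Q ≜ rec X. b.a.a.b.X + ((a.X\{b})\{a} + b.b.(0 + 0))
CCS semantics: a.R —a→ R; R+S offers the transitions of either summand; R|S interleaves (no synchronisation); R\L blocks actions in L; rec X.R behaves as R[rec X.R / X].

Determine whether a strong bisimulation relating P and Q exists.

LTS(P): 6 reachable states
  s0 = rec X. b.a.a.b.X + ((a.X\{b})\{a} + a.b.(0 + 0)) :: =a=> s1, =b=> s2
  s1 = b.(0 + 0) :: =b=> s3
  s2 = a.a.b.(rec X. b.a.a.b.X + ((a.X\{b})\{a} + a.b.(0 + 0))) :: =a=> s4
  s3 = 0 + 0 :: ∅
  s4 = a.b.(rec X. b.a.a.b.X + ((a.X\{b})\{a} + a.b.(0 + 0))) :: =a=> s5
  s5 = b.(rec X. b.a.a.b.X + ((a.X\{b})\{a} + a.b.(0 + 0))) :: =b=> s0
LTS(Q): 6 reachable states
  t0 = rec X. b.a.a.b.X + ((a.X\{b})\{a} + b.b.(0 + 0)) :: =b=> t1, =b=> t2
  t1 = a.a.b.(rec X. b.a.a.b.X + ((a.X\{b})\{a} + b.b.(0 + 0))) :: =a=> t3
  t2 = b.(0 + 0) :: =b=> t4
  t3 = a.b.(rec X. b.a.a.b.X + ((a.X\{b})\{a} + b.b.(0 + 0))) :: =a=> t5
  t4 = 0 + 0 :: ∅
  t5 = b.(rec X. b.a.a.b.X + ((a.X\{b})\{a} + b.b.(0 + 0))) :: =b=> t0
Bisimilarity quotient blocks:
  B0 = {s0}
  B1 = {s1, t2}
  B2 = {s3, t4}
  B3 = {s2}
  B4 = {s4}
  B5 = {s5}
  B6 = {t0}
  B7 = {t1}
  B8 = {t3}
  B9 = {t5}
s0 ∈ B0, t0 ∈ B6 → different blocks

P ≁ Q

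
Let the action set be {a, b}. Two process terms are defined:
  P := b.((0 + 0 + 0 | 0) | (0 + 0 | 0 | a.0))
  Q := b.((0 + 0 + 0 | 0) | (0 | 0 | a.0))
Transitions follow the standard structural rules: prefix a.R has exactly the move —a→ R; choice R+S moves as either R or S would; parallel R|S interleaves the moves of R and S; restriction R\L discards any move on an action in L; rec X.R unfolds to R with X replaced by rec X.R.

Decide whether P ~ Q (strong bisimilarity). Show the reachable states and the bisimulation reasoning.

P's transition system — 3 states:
  m0 = b.((0 + 0 + 0 | 0) | (0 + 0 | 0 | a.0)) has moves -b-> m1
  m1 = (0 + 0 + 0 | 0) | (0 + 0 | 0 | a.0) has moves -a-> m2
  m2 = (0 + 0 + 0 | 0) | (0 | 0 | 0) has moves ∅
Q's transition system — 3 states:
  n0 = b.((0 + 0 + 0 | 0) | (0 | 0 | a.0)) has moves -b-> n1
  n1 = (0 + 0 + 0 | 0) | (0 | 0 | a.0) has moves -a-> n2
  n2 = (0 + 0 + 0 | 0) | (0 | 0 | 0) has moves ∅
Bisimilarity quotient blocks:
  B0 = {m0, n0}
  B1 = {m1, n1}
  B2 = {m2, n2}
m0 ∈ B0, n0 ∈ B0 → same block

P ~ Q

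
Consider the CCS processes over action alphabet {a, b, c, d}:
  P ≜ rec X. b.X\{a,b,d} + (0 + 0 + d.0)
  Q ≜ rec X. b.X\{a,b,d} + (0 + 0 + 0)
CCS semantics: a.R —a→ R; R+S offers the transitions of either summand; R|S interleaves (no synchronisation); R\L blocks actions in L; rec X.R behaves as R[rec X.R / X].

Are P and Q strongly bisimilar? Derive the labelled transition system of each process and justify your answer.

P's transition system — 3 states:
  m0 = rec X. b.X\{a,b,d} + (0 + 0 + d.0) ⊢ --b--▸ m1, --d--▸ m2
  m1 = (rec X. b.X\{a,b,d} + (0 + 0 + d.0))\{a,b,d} ⊢ ∅
  m2 = 0 ⊢ ∅
Q's transition system — 2 states:
  n0 = rec X. b.X\{a,b,d} + (0 + 0 + 0) ⊢ --b--▸ n1
  n1 = (rec X. b.X\{a,b,d} + (0 + 0 + 0))\{a,b,d} ⊢ ∅
Partition-refinement fixed point:
  B0 = {m0}
  B1 = {m1, m2, n1}
  B2 = {n0}
m0 ∈ B0, n0 ∈ B2 → different blocks

NO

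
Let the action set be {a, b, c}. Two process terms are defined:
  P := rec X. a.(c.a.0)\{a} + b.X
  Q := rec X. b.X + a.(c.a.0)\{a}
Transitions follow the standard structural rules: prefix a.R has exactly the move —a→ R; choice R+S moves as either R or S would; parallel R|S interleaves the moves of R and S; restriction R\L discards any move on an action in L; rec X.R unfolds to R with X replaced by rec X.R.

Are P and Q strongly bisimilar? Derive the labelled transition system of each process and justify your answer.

bisimilar

P's transition system — 3 states:
  u0 = rec X. a.(c.a.0)\{a} + b.X :: ··a··> u1, ··b··> u0
  u1 = (c.a.0)\{a} :: ··c··> u2
  u2 = (a.0)\{a} :: ·
Q's transition system — 3 states:
  v0 = rec X. b.X + a.(c.a.0)\{a} :: ··a··> v1, ··b··> v0
  v1 = (c.a.0)\{a} :: ··c··> v2
  v2 = (a.0)\{a} :: ·
Bisimilarity quotient blocks:
  B0 = {u0, v0}
  B1 = {u1, v1}
  B2 = {u2, v2}
u0 ∈ B0, v0 ∈ B0 → same block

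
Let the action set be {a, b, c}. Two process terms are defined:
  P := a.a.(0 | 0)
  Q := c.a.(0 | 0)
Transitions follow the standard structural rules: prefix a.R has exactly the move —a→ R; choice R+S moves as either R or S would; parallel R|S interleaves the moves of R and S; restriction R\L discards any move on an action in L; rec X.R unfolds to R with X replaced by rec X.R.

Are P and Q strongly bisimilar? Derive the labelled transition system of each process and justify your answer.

P ≁ Q

Reachable graph of P (3 states):
  p0 = a.a.(0 | 0) ⊢ -a-> p1
  p1 = a.(0 | 0) ⊢ -a-> p2
  p2 = 0 | 0 ⊢ deadlocked
Reachable graph of Q (3 states):
  q0 = c.a.(0 | 0) ⊢ -c-> q1
  q1 = a.(0 | 0) ⊢ -a-> q2
  q2 = 0 | 0 ⊢ deadlocked
Partition-refinement fixed point:
  B0 = {p0}
  B1 = {p1, q1}
  B2 = {p2, q2}
  B3 = {q0}
p0 ∈ B0, q0 ∈ B3 → different blocks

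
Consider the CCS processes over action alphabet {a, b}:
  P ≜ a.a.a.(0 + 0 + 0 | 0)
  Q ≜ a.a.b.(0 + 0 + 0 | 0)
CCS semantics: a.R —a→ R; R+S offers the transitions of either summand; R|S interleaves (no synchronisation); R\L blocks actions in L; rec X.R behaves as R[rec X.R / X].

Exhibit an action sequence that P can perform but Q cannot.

aaa

P's transition system — 4 states:
  p0 = a.a.a.(0 + 0 + 0 | 0) ⊢ —a→ p1
  p1 = a.a.(0 + 0 + 0 | 0) ⊢ —a→ p2
  p2 = a.(0 + 0 + 0 | 0) ⊢ —a→ p3
  p3 = 0 + 0 + 0 | 0 ⊢ deadlocked
Q's transition system — 4 states:
  q0 = a.a.b.(0 + 0 + 0 | 0) ⊢ —a→ q1
  q1 = a.b.(0 + 0 + 0 | 0) ⊢ —a→ q2
  q2 = b.(0 + 0 + 0 | 0) ⊢ —b→ q3
  q3 = 0 + 0 + 0 | 0 ⊢ deadlocked
Run σ = ⟨aaa⟩ on P: start {p0}
  step 1 (a): {p1}
  step 2 (a): {p2}
  step 3 (a): {p3}
  — P admits the full trace.
Run σ = ⟨aaa⟩ on Q: start {q0}
  step 1 (a): {q1}
  step 2 (a): {q2}
  step 3 (a): ∅  — Q cannot continue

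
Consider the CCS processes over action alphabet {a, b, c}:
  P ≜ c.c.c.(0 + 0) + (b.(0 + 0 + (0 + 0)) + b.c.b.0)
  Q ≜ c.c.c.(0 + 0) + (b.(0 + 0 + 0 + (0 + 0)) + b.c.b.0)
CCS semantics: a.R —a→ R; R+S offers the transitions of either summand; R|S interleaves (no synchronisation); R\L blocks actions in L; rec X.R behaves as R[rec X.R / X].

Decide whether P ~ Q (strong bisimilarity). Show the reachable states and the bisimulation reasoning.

LTS(P): 8 reachable states
  s0 = c.c.c.(0 + 0) + (b.(0 + 0 + (0 + 0)) + b.c.b.0) has moves ··b··> s1, ··b··> s2, ··c··> s3
  s1 = 0 + 0 + (0 + 0) has moves deadlocked
  s2 = c.b.0 has moves ··c··> s4
  s3 = c.c.(0 + 0) has moves ··c··> s5
  s4 = b.0 has moves ··b··> s6
  s5 = c.(0 + 0) has moves ··c··> s7
  s6 = 0 has moves deadlocked
  s7 = 0 + 0 has moves deadlocked
LTS(Q): 8 reachable states
  t0 = c.c.c.(0 + 0) + (b.(0 + 0 + 0 + (0 + 0)) + b.c.b.0) has moves ··b··> t1, ··b··> t2, ··c··> t3
  t1 = 0 + 0 + 0 + (0 + 0) has moves deadlocked
  t2 = c.b.0 has moves ··c··> t4
  t3 = c.c.(0 + 0) has moves ··c··> t5
  t4 = b.0 has moves ··b··> t6
  t5 = c.(0 + 0) has moves ··c··> t7
  t6 = 0 has moves deadlocked
  t7 = 0 + 0 has moves deadlocked
Partition-refinement fixed point:
  B0 = {s0, t0}
  B1 = {s3, t3}
  B2 = {s5, t5}
  B3 = {s1, s6, s7, t1, t6, t7}
  B4 = {s2, t2}
  B5 = {s4, t4}
s0 ∈ B0, t0 ∈ B0 → same block

YES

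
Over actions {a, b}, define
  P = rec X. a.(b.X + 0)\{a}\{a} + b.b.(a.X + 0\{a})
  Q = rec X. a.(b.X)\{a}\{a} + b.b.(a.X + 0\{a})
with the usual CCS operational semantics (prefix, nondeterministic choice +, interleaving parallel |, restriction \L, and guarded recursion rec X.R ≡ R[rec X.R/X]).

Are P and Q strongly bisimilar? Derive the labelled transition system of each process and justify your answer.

LTS(P): 7 reachable states
  m0 = rec X. a.(b.X + 0)\{a}\{a} + b.b.(a.X + 0\{a}) :: ··a··> m1, ··b··> m2
  m1 = (b.(rec X. a.(b.X + 0)\{a}\{a} + b.b.(a.X + 0\{a})) + 0)\{a}\{a} :: ··b··> m3
  m2 = b.(a.(rec X. a.(b.X + 0)\{a}\{a} + b.b.(a.X + 0\{a})) + 0\{a}) :: ··b··> m4
  m3 = (rec X. a.(b.X + 0)\{a}\{a} + b.b.(a.X + 0\{a}))\{a}\{a} :: ··b··> m5
  m4 = a.(rec X. a.(b.X + 0)\{a}\{a} + b.b.(a.X + 0\{a})) + 0\{a} :: ··a··> m0
  m5 = (b.(a.(rec X. a.(b.X + 0)\{a}\{a} + b.b.(a.X + 0\{a})) + 0\{a}))\{a}\{a} :: ··b··> m6
  m6 = (a.(rec X. a.(b.X + 0)\{a}\{a} + b.b.(a.X + 0\{a})) + 0\{a})\{a}\{a} :: (no moves)
LTS(Q): 7 reachable states
  n0 = rec X. a.(b.X)\{a}\{a} + b.b.(a.X + 0\{a}) :: ··a··> n1, ··b··> n2
  n1 = (b.(rec X. a.(b.X)\{a}\{a} + b.b.(a.X + 0\{a})))\{a}\{a} :: ··b··> n3
  n2 = b.(a.(rec X. a.(b.X)\{a}\{a} + b.b.(a.X + 0\{a})) + 0\{a}) :: ··b··> n4
  n3 = (rec X. a.(b.X)\{a}\{a} + b.b.(a.X + 0\{a}))\{a}\{a} :: ··b··> n5
  n4 = a.(rec X. a.(b.X)\{a}\{a} + b.b.(a.X + 0\{a})) + 0\{a} :: ··a··> n0
  n5 = (b.(a.(rec X. a.(b.X)\{a}\{a} + b.b.(a.X + 0\{a})) + 0\{a}))\{a}\{a} :: ··b··> n6
  n6 = (a.(rec X. a.(b.X)\{a}\{a} + b.b.(a.X + 0\{a})) + 0\{a})\{a}\{a} :: (no moves)
Coarsest stable partition (strong bisimilarity classes):
  B0 = {m0, n0}
  B1 = {m1, n1}
  B2 = {m3, n3}
  B3 = {m5, n5}
  B4 = {m6, n6}
  B5 = {m2, n2}
  B6 = {m4, n4}
m0 ∈ B0, n0 ∈ B0 → same block

bisimilar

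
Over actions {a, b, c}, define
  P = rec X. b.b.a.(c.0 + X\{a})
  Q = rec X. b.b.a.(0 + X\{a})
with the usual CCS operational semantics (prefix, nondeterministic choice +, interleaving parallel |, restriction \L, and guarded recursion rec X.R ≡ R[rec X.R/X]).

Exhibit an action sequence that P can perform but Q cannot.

bbac

P's transition system — 7 states:
  m0 = rec X. b.b.a.(c.0 + X\{a}) → --b--▸ m1
  m1 = b.a.(c.0 + (rec X. b.b.a.(c.0 + X\{a}))\{a}) → --b--▸ m2
  m2 = a.(c.0 + (rec X. b.b.a.(c.0 + X\{a}))\{a}) → --a--▸ m3
  m3 = c.0 + (rec X. b.b.a.(c.0 + X\{a}))\{a} → --b--▸ m4, --c--▸ m5
  m4 = (b.a.(c.0 + (rec X. b.b.a.(c.0 + X\{a}))\{a}))\{a} → --b--▸ m6
  m5 = 0 → (no moves)
  m6 = (a.(c.0 + (rec X. b.b.a.(c.0 + X\{a}))\{a}))\{a} → (no moves)
Q's transition system — 6 states:
  n0 = rec X. b.b.a.(0 + X\{a}) → --b--▸ n1
  n1 = b.a.(0 + (rec X. b.b.a.(0 + X\{a}))\{a}) → --b--▸ n2
  n2 = a.(0 + (rec X. b.b.a.(0 + X\{a}))\{a}) → --a--▸ n3
  n3 = 0 + (rec X. b.b.a.(0 + X\{a}))\{a} → --b--▸ n4
  n4 = (b.a.(0 + (rec X. b.b.a.(0 + X\{a}))\{a}))\{a} → --b--▸ n5
  n5 = (a.(0 + (rec X. b.b.a.(0 + X\{a}))\{a}))\{a} → (no moves)
Trace ⟨bbac⟩ through P, begin at {m0}:
  after b @ step 1: {m1}
  after b @ step 2: {m2}
  after a @ step 3: {m3}
  after c @ step 4: {m5}
  — P admits the full trace.
Trace ⟨bbac⟩ through Q, begin at {n0}:
  after b @ step 1: {n1}
  after b @ step 2: {n2}
  after a @ step 3: {n3}
  after c @ step 4: no successor for Q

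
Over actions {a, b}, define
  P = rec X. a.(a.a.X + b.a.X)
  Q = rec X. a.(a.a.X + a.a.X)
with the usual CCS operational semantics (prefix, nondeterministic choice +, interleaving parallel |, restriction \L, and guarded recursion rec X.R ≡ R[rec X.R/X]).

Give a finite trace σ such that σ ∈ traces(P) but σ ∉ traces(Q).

P's transition system — 3 states:
  m0 = rec X. a.(a.a.X + b.a.X) ⊢ —a→ m1
  m1 = a.a.(rec X. a.(a.a.X + b.a.X)) + b.a.(rec X. a.(a.a.X + b.a.X)) ⊢ —a→ m2, —b→ m2
  m2 = a.(rec X. a.(a.a.X + b.a.X)) ⊢ —a→ m0
Q's transition system — 3 states:
  n0 = rec X. a.(a.a.X + a.a.X) ⊢ —a→ n1
  n1 = a.a.(rec X. a.(a.a.X + a.a.X)) + a.a.(rec X. a.(a.a.X + a.a.X)) ⊢ —a→ n2
  n2 = a.(rec X. a.(a.a.X + a.a.X)) ⊢ —a→ n0
Trace ⟨ab⟩ through P, begin at {m0}:
  [1] a ⇒ {m1}
  [2] b ⇒ {m2}
  P completes σ.
Trace ⟨ab⟩ through Q, begin at {n0}:
  [1] a ⇒ {n1}
  [2] b ⇒ ∅  — Q cannot continue

ab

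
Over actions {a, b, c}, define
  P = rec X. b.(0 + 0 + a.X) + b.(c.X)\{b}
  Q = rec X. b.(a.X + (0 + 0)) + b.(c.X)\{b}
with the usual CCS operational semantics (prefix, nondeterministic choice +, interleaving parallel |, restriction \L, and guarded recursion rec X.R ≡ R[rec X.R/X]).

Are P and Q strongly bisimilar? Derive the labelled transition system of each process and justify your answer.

P ~ Q

Reachable graph of P (4 states):
  m0 = rec X. b.(0 + 0 + a.X) + b.(c.X)\{b} has moves =b=> m1, =b=> m2
  m1 = (c.(rec X. b.(0 + 0 + a.X) + b.(c.X)\{b}))\{b} has moves =c=> m3
  m2 = 0 + 0 + a.(rec X. b.(0 + 0 + a.X) + b.(c.X)\{b}) has moves =a=> m0
  m3 = (rec X. b.(0 + 0 + a.X) + b.(c.X)\{b})\{b} has moves (no moves)
Reachable graph of Q (4 states):
  n0 = rec X. b.(a.X + (0 + 0)) + b.(c.X)\{b} has moves =b=> n1, =b=> n2
  n1 = (c.(rec X. b.(a.X + (0 + 0)) + b.(c.X)\{b}))\{b} has moves =c=> n3
  n2 = a.(rec X. b.(a.X + (0 + 0)) + b.(c.X)\{b}) + (0 + 0) has moves =a=> n0
  n3 = (rec X. b.(a.X + (0 + 0)) + b.(c.X)\{b})\{b} has moves (no moves)
Coarsest stable partition (strong bisimilarity classes):
  B0 = {m0, n0}
  B1 = {m1, n1}
  B2 = {m3, n3}
  B3 = {m2, n2}
m0 ∈ B0, n0 ∈ B0 → same block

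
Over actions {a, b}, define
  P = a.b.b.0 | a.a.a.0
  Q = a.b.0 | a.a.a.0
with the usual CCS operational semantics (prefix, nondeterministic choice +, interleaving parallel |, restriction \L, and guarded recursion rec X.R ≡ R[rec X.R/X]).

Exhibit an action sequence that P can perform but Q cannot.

abb

Reachable graph of P (16 states):
  s0 = a.b.b.0 | a.a.a.0 → —a→ s1, —a→ s2
  s1 = a.b.b.0 | a.a.0 → —a→ s3, —a→ s4
  s2 = b.b.0 | a.a.a.0 → —a→ s4, —b→ s5
  s3 = a.b.b.0 | a.0 → —a→ s6, —a→ s7
  s4 = b.b.0 | a.a.0 → —a→ s7, —b→ s8
  s5 = b.0 | a.a.a.0 → —a→ s8, —b→ s9
  s6 = a.b.b.0 | 0 → —a→ s10
  s7 = b.b.0 | a.0 → —a→ s10, —b→ s11
  s8 = b.0 | a.a.0 → —a→ s11, —b→ s12
  s9 = 0 | a.a.a.0 → —a→ s12
  s10 = b.b.0 | 0 → —b→ s13
  s11 = b.0 | a.0 → —a→ s13, —b→ s14
  s12 = 0 | a.a.0 → —a→ s14
  s13 = b.0 | 0 → —b→ s15
  s14 = 0 | a.0 → —a→ s15
  s15 = 0 | 0 → deadlocked
Reachable graph of Q (12 states):
  t0 = a.b.0 | a.a.a.0 → —a→ t1, —a→ t2
  t1 = a.b.0 | a.a.0 → —a→ t3, —a→ t4
  t2 = b.0 | a.a.a.0 → —a→ t4, —b→ t5
  t3 = a.b.0 | a.0 → —a→ t6, —a→ t7
  t4 = b.0 | a.a.0 → —a→ t7, —b→ t8
  t5 = 0 | a.a.a.0 → —a→ t8
  t6 = a.b.0 | 0 → —a→ t9
  t7 = b.0 | a.0 → —a→ t9, —b→ t10
  t8 = 0 | a.a.0 → —a→ t10
  t9 = b.0 | 0 → —b→ t11
  t10 = 0 | a.0 → —a→ t11
  t11 = 0 | 0 → deadlocked
Executing abb from P (initial set {s0}):
  [1] a ⇒ {s1, s2}
  [2] b ⇒ {s5}
  [3] b ⇒ {s9}
  P completes σ.
Executing abb from Q (initial set {t0}):
  [1] a ⇒ {t1, t2}
  [2] b ⇒ {t5}
  [3] b ⇒ ∅ (Q stuck)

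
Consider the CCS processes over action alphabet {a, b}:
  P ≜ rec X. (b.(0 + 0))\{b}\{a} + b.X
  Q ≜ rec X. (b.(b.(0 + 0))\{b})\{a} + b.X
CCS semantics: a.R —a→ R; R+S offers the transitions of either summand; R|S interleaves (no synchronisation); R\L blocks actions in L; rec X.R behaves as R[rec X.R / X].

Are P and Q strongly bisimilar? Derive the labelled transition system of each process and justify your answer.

LTS(P): 1 reachable states
  m0 = rec X. (b.(0 + 0))\{b}\{a} + b.X | =b=> m0
LTS(Q): 2 reachable states
  n0 = rec X. (b.(b.(0 + 0))\{b})\{a} + b.X | =b=> n0, =b=> n1
  n1 = (b.(0 + 0))\{b}\{a} | ·
Partition-refinement fixed point:
  B0 = {m0}
  B1 = {n0}
  B2 = {n1}
m0 ∈ B0, n0 ∈ B1 → different blocks

NO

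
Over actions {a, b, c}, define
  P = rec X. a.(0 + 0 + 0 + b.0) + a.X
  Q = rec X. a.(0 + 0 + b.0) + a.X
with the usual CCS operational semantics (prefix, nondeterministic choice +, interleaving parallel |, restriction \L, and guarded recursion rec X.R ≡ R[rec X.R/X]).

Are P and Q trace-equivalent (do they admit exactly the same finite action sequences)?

trace-equivalent

LTS(P): 3 reachable states
  s0 = rec X. a.(0 + 0 + 0 + b.0) + a.X :: --a--▸ s0, --a--▸ s1
  s1 = 0 + 0 + 0 + b.0 :: --b--▸ s2
  s2 = 0 :: stopped
LTS(Q): 3 reachable states
  t0 = rec X. a.(0 + 0 + b.0) + a.X :: --a--▸ t0, --a--▸ t1
  t1 = 0 + 0 + b.0 :: --b--▸ t2
  t2 = 0 :: stopped
Coarsest stable partition (strong bisimilarity classes):
  B0 = {s0, t0}
  B1 = {s1, t1}
  B2 = {s2, t2}
s0 ∈ B0, t0 ∈ B0 → same block
Bisimilar ⇒ trace-equivalent.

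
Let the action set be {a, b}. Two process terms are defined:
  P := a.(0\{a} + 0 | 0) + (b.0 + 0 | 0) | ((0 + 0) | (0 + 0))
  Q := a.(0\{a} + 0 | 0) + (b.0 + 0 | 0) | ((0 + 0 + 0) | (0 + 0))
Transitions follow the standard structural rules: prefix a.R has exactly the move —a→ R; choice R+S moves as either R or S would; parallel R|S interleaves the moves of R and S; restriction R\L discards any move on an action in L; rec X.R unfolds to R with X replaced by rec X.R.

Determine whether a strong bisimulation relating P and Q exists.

P ~ Q

LTS(P): 3 reachable states
  s0 = a.(0\{a} + 0 | 0) + (b.0 + 0 | 0) | ((0 + 0) | (0 + 0)) → ··a··> s1, ··b··> s2
  s1 = 0\{a} + 0 | 0 → deadlocked
  s2 = 0 | ((0 + 0) | (0 + 0)) → deadlocked
LTS(Q): 3 reachable states
  t0 = a.(0\{a} + 0 | 0) + (b.0 + 0 | 0) | ((0 + 0 + 0) | (0 + 0)) → ··a··> t1, ··b··> t2
  t1 = 0\{a} + 0 | 0 → deadlocked
  t2 = 0 | ((0 + 0 + 0) | (0 + 0)) → deadlocked
Partition-refinement fixed point:
  B0 = {s0, t0}
  B1 = {s1, s2, t1, t2}
s0 ∈ B0, t0 ∈ B0 → same block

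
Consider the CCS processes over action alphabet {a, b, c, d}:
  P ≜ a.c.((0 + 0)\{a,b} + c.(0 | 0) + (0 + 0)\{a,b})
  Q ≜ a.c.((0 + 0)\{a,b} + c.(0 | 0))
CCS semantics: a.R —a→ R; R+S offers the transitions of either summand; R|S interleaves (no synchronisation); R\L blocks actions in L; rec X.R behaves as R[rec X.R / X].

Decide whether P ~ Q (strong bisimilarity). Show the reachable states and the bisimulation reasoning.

LTS(P): 4 reachable states
  p0 = a.c.((0 + 0)\{a,b} + c.(0 | 0) + (0 + 0)\{a,b}) → --a--▸ p1
  p1 = c.((0 + 0)\{a,b} + c.(0 | 0) + (0 + 0)\{a,b}) → --c--▸ p2
  p2 = (0 + 0)\{a,b} + c.(0 | 0) + (0 + 0)\{a,b} → --c--▸ p3
  p3 = 0 | 0 → ∅
LTS(Q): 4 reachable states
  q0 = a.c.((0 + 0)\{a,b} + c.(0 | 0)) → --a--▸ q1
  q1 = c.((0 + 0)\{a,b} + c.(0 | 0)) → --c--▸ q2
  q2 = (0 + 0)\{a,b} + c.(0 | 0) → --c--▸ q3
  q3 = 0 | 0 → ∅
Coarsest stable partition (strong bisimilarity classes):
  B0 = {p0, q0}
  B1 = {p1, q1}
  B2 = {p2, q2}
  B3 = {p3, q3}
p0 ∈ B0, q0 ∈ B0 → same block

P ~ Q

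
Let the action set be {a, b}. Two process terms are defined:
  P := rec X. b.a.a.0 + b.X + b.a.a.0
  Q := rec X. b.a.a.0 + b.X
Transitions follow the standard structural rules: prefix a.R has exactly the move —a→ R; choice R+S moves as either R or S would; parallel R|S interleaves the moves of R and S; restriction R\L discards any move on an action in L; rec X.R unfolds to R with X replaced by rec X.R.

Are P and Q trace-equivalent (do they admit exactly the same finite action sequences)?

P's transition system — 4 states:
  p0 = rec X. b.a.a.0 + b.X + b.a.a.0 has moves --b--▸ p0, --b--▸ p1
  p1 = a.a.0 has moves --a--▸ p2
  p2 = a.0 has moves --a--▸ p3
  p3 = 0 has moves ·
Q's transition system — 4 states:
  q0 = rec X. b.a.a.0 + b.X has moves --b--▸ q0, --b--▸ q1
  q1 = a.a.0 has moves --a--▸ q2
  q2 = a.0 has moves --a--▸ q3
  q3 = 0 has moves ·
Bisimilarity quotient blocks:
  B0 = {p0, q0}
  B1 = {p1, q1}
  B2 = {p2, q2}
  B3 = {p3, q3}
p0 ∈ B0, q0 ∈ B0 → same block
Bisimilar ⇒ trace-equivalent.

YES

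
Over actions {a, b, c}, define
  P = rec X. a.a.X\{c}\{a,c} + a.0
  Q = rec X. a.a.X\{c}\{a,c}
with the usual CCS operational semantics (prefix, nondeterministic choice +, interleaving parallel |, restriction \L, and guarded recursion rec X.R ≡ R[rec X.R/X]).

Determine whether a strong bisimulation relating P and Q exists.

P's transition system — 4 states:
  s0 = rec X. a.a.X\{c}\{a,c} + a.0 :: =a=> s1, =a=> s2
  s1 = 0 :: ·
  s2 = a.(rec X. a.a.X\{c}\{a,c} + a.0)\{c}\{a,c} :: =a=> s3
  s3 = (rec X. a.a.X\{c}\{a,c} + a.0)\{c}\{a,c} :: ·
Q's transition system — 3 states:
  t0 = rec X. a.a.X\{c}\{a,c} :: =a=> t1
  t1 = a.(rec X. a.a.X\{c}\{a,c})\{c}\{a,c} :: =a=> t2
  t2 = (rec X. a.a.X\{c}\{a,c})\{c}\{a,c} :: ·
Partition-refinement fixed point:
  B0 = {s0}
  B1 = {s2, t1}
  B2 = {s1, s3, t2}
  B3 = {t0}
s0 ∈ B0, t0 ∈ B3 → different blocks

P ≁ Q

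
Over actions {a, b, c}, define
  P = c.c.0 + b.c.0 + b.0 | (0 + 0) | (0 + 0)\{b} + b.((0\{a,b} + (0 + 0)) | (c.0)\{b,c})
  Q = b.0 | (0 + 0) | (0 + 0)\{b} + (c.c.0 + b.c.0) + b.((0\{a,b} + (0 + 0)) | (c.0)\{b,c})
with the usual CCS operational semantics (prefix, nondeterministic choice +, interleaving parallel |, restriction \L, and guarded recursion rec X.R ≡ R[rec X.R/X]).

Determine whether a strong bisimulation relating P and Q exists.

LTS(P): 5 reachable states
  u0 = c.c.0 + b.c.0 + b.0 | (0 + 0) | (0 + 0)\{b} + b.((0\{a,b} + (0 + 0)) | (c.0)\{b,c}) ⊢ --b--▸ u1, --b--▸ u2, --b--▸ u3, --c--▸ u3
  u1 = (0\{a,b} + (0 + 0)) | (c.0)\{b,c} ⊢ deadlocked
  u2 = 0 | (0 + 0) | (0 + 0)\{b} ⊢ deadlocked
  u3 = c.0 ⊢ --c--▸ u4
  u4 = 0 ⊢ deadlocked
LTS(Q): 5 reachable states
  v0 = b.0 | (0 + 0) | (0 + 0)\{b} + (c.c.0 + b.c.0) + b.((0\{a,b} + (0 + 0)) | (c.0)\{b,c}) ⊢ --b--▸ v1, --b--▸ v2, --b--▸ v3, --c--▸ v3
  v1 = (0\{a,b} + (0 + 0)) | (c.0)\{b,c} ⊢ deadlocked
  v2 = 0 | (0 + 0) | (0 + 0)\{b} ⊢ deadlocked
  v3 = c.0 ⊢ --c--▸ v4
  v4 = 0 ⊢ deadlocked
Partition-refinement fixed point:
  B0 = {u0, v0}
  B1 = {u1, u2, u4, v1, v2, v4}
  B2 = {u3, v3}
u0 ∈ B0, v0 ∈ B0 → same block

bisimilar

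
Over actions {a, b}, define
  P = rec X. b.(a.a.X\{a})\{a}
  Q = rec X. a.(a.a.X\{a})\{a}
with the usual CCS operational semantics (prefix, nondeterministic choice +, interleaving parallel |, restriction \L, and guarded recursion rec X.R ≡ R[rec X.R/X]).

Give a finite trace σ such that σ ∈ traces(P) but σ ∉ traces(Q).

LTS(P): 2 reachable states
  p0 = rec X. b.(a.a.X\{a})\{a} → --b--▸ p1
  p1 = (a.a.(rec X. b.(a.a.X\{a})\{a})\{a})\{a} → (no moves)
LTS(Q): 2 reachable states
  q0 = rec X. a.(a.a.X\{a})\{a} → --a--▸ q1
  q1 = (a.a.(rec X. a.(a.a.X\{a})\{a})\{a})\{a} → (no moves)
Trace ⟨b⟩ through P, begin at {p0}:
  after b @ step 1: {p1}
  — P admits the full trace.
Trace ⟨b⟩ through Q, begin at {q0}:
  after b @ step 1: ∅  — Q cannot continue

b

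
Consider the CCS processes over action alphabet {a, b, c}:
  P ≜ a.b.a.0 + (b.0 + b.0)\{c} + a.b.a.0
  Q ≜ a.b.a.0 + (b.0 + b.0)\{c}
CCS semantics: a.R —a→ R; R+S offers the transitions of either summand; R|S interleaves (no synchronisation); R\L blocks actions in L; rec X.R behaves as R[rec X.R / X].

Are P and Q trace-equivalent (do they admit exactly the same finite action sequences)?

Reachable graph of P (5 states):
  m0 = a.b.a.0 + (b.0 + b.0)\{c} + a.b.a.0 has moves —a→ m1, —b→ m2
  m1 = b.a.0 has moves —b→ m3
  m2 = 0\{c} has moves stopped
  m3 = a.0 has moves —a→ m4
  m4 = 0 has moves stopped
Reachable graph of Q (5 states):
  n0 = a.b.a.0 + (b.0 + b.0)\{c} has moves —a→ n1, —b→ n2
  n1 = b.a.0 has moves —b→ n3
  n2 = 0\{c} has moves stopped
  n3 = a.0 has moves —a→ n4
  n4 = 0 has moves stopped
Partition-refinement fixed point:
  B0 = {m0, n0}
  B1 = {m2, m4, n2, n4}
  B2 = {m1, n1}
  B3 = {m3, n3}
m0 ∈ B0, n0 ∈ B0 → same block
Bisimilar ⇒ trace-equivalent.

trace-equivalent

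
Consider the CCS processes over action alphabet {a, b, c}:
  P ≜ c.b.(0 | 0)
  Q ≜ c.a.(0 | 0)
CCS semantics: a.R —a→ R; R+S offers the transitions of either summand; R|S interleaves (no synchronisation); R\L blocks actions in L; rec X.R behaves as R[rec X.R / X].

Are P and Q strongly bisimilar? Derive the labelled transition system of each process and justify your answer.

P ≁ Q

LTS(P): 3 reachable states
  m0 = c.b.(0 | 0) → -c-> m1
  m1 = b.(0 | 0) → -b-> m2
  m2 = 0 | 0 → ∅
LTS(Q): 3 reachable states
  n0 = c.a.(0 | 0) → -c-> n1
  n1 = a.(0 | 0) → -a-> n2
  n2 = 0 | 0 → ∅
Coarsest stable partition (strong bisimilarity classes):
  B0 = {m0}
  B1 = {m1}
  B2 = {m2, n2}
  B3 = {n0}
  B4 = {n1}
m0 ∈ B0, n0 ∈ B3 → different blocks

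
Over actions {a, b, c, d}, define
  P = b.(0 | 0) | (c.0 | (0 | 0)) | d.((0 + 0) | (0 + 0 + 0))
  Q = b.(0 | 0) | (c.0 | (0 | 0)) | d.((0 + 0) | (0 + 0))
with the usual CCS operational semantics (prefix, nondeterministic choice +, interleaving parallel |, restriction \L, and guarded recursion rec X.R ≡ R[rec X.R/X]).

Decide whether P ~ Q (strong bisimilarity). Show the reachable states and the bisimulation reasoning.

P ~ Q

P's transition system — 8 states:
  u0 = b.(0 | 0) | (c.0 | (0 | 0)) | d.((0 + 0) | (0 + 0 + 0)) :: --b--▸ u1, --c--▸ u2, --d--▸ u3
  u1 = 0 | 0 | (c.0 | (0 | 0)) | d.((0 + 0) | (0 + 0 + 0)) :: --c--▸ u4, --d--▸ u5
  u2 = b.(0 | 0) | (0 | (0 | 0)) | d.((0 + 0) | (0 + 0 + 0)) :: --b--▸ u4, --d--▸ u6
  u3 = b.(0 | 0) | (c.0 | (0 | 0)) | ((0 + 0) | (0 + 0 + 0)) :: --b--▸ u5, --c--▸ u6
  u4 = 0 | 0 | (0 | (0 | 0)) | d.((0 + 0) | (0 + 0 + 0)) :: --d--▸ u7
  u5 = 0 | 0 | (c.0 | (0 | 0)) | ((0 + 0) | (0 + 0 + 0)) :: --c--▸ u7
  u6 = b.(0 | 0) | (0 | (0 | 0)) | ((0 + 0) | (0 + 0 + 0)) :: --b--▸ u7
  u7 = 0 | 0 | (0 | (0 | 0)) | ((0 + 0) | (0 + 0 + 0)) :: deadlocked
Q's transition system — 8 states:
  v0 = b.(0 | 0) | (c.0 | (0 | 0)) | d.((0 + 0) | (0 + 0)) :: --b--▸ v1, --c--▸ v2, --d--▸ v3
  v1 = 0 | 0 | (c.0 | (0 | 0)) | d.((0 + 0) | (0 + 0)) :: --c--▸ v4, --d--▸ v5
  v2 = b.(0 | 0) | (0 | (0 | 0)) | d.((0 + 0) | (0 + 0)) :: --b--▸ v4, --d--▸ v6
  v3 = b.(0 | 0) | (c.0 | (0 | 0)) | ((0 + 0) | (0 + 0)) :: --b--▸ v5, --c--▸ v6
  v4 = 0 | 0 | (0 | (0 | 0)) | d.((0 + 0) | (0 + 0)) :: --d--▸ v7
  v5 = 0 | 0 | (c.0 | (0 | 0)) | ((0 + 0) | (0 + 0)) :: --c--▸ v7
  v6 = b.(0 | 0) | (0 | (0 | 0)) | ((0 + 0) | (0 + 0)) :: --b--▸ v7
  v7 = 0 | 0 | (0 | (0 | 0)) | ((0 + 0) | (0 + 0)) :: deadlocked
Partition-refinement fixed point:
  B0 = {u0, v0}
  B1 = {u2, v2}
  B2 = {u6, v6}
  B3 = {u7, v7}
  B4 = {u4, v4}
  B5 = {u1, v1}
  B6 = {u5, v5}
  B7 = {u3, v3}
u0 ∈ B0, v0 ∈ B0 → same block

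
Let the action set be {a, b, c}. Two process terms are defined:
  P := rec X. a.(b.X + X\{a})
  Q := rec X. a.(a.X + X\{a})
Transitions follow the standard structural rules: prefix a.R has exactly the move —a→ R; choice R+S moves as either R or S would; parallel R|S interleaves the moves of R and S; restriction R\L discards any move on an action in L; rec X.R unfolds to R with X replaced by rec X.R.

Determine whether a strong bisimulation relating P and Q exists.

not bisimilar

Reachable graph of P (2 states):
  u0 = rec X. a.(b.X + X\{a}) has moves --a--▸ u1
  u1 = b.(rec X. a.(b.X + X\{a})) + (rec X. a.(b.X + X\{a}))\{a} has moves --b--▸ u0
Reachable graph of Q (2 states):
  v0 = rec X. a.(a.X + X\{a}) has moves --a--▸ v1
  v1 = a.(rec X. a.(a.X + X\{a})) + (rec X. a.(a.X + X\{a}))\{a} has moves --a--▸ v0
Bisimilarity quotient blocks:
  B0 = {u0}
  B1 = {u1}
  B2 = {v0, v1}
u0 ∈ B0, v0 ∈ B2 → different blocks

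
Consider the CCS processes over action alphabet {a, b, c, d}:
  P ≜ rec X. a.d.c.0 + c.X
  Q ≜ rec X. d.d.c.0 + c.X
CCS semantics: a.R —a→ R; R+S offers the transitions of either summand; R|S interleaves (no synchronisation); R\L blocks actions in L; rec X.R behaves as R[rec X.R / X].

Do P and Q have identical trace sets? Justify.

P's transition system — 4 states:
  p0 = rec X. a.d.c.0 + c.X :: —a→ p1, —c→ p0
  p1 = d.c.0 :: —d→ p2
  p2 = c.0 :: —c→ p3
  p3 = 0 :: (no moves)
Q's transition system — 4 states:
  q0 = rec X. d.d.c.0 + c.X :: —c→ q0, —d→ q1
  q1 = d.c.0 :: —d→ q2
  q2 = c.0 :: —c→ q3
  q3 = 0 :: (no moves)
Run σ = ⟨a⟩ on P: start {p0}
  [1] a ⇒ {p1}
  P completes σ.
Run σ = ⟨a⟩ on Q: start {q0}
  [1] a ⇒ ∅ (Q stuck)

NO — witness ⟨a⟩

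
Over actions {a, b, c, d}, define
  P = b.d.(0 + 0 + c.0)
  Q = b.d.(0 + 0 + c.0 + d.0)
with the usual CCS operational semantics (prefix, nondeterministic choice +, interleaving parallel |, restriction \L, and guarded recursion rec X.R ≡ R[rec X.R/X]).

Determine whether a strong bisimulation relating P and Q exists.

LTS(P): 4 reachable states
  p0 = b.d.(0 + 0 + c.0) has moves -b-> p1
  p1 = d.(0 + 0 + c.0) has moves -d-> p2
  p2 = 0 + 0 + c.0 has moves -c-> p3
  p3 = 0 has moves (no moves)
LTS(Q): 4 reachable states
  q0 = b.d.(0 + 0 + c.0 + d.0) has moves -b-> q1
  q1 = d.(0 + 0 + c.0 + d.0) has moves -d-> q2
  q2 = 0 + 0 + c.0 + d.0 has moves -c-> q3, -d-> q3
  q3 = 0 has moves (no moves)
Coarsest stable partition (strong bisimilarity classes):
  B0 = {p0}
  B1 = {p1}
  B2 = {p2}
  B3 = {p3, q3}
  B4 = {q0}
  B5 = {q1}
  B6 = {q2}
p0 ∈ B0, q0 ∈ B4 → different blocks

P ≁ Q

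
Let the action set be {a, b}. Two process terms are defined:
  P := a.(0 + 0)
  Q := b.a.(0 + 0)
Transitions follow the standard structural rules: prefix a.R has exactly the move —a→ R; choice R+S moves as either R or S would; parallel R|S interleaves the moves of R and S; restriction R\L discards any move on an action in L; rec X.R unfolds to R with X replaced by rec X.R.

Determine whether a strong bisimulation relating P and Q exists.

P's transition system — 2 states:
  p0 = a.(0 + 0) → -a-> p1
  p1 = 0 + 0 → ·
Q's transition system — 3 states:
  q0 = b.a.(0 + 0) → -b-> q1
  q1 = a.(0 + 0) → -a-> q2
  q2 = 0 + 0 → ·
Bisimilarity quotient blocks:
  B0 = {p0, q1}
  B1 = {p1, q2}
  B2 = {q0}
p0 ∈ B0, q0 ∈ B2 → different blocks

not bisimilar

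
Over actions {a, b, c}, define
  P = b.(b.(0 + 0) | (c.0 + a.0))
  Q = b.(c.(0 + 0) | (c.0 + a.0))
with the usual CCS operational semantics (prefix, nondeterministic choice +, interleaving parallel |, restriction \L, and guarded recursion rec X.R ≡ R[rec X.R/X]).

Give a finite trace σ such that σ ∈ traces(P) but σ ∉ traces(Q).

bb

LTS(P): 5 reachable states
  u0 = b.(b.(0 + 0) | (c.0 + a.0)) | ··b··> u1
  u1 = b.(0 + 0) | (c.0 + a.0) | ··a··> u2, ··b··> u3, ··c··> u2
  u2 = b.(0 + 0) | 0 | ··b··> u4
  u3 = (0 + 0) | (c.0 + a.0) | ··a··> u4, ··c··> u4
  u4 = (0 + 0) | 0 | (no moves)
LTS(Q): 5 reachable states
  v0 = b.(c.(0 + 0) | (c.0 + a.0)) | ··b··> v1
  v1 = c.(0 + 0) | (c.0 + a.0) | ··a··> v2, ··c··> v2, ··c··> v3
  v2 = c.(0 + 0) | 0 | ··c··> v4
  v3 = (0 + 0) | (c.0 + a.0) | ··a··> v4, ··c··> v4
  v4 = (0 + 0) | 0 | (no moves)
Run σ = ⟨bb⟩ on P: start {u0}
  step 1 (b): {u1}
  step 2 (b): {u3}
  ✓ P
Run σ = ⟨bb⟩ on Q: start {v0}
  step 1 (b): {v1}
  step 2 (b): ∅  — Q cannot continue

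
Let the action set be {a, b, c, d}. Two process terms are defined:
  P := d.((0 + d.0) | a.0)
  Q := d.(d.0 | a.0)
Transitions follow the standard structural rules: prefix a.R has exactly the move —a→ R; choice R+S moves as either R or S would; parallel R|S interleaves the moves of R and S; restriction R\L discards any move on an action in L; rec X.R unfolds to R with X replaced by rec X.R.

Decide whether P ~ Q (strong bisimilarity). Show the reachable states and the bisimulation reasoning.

P's transition system — 5 states:
  s0 = d.((0 + d.0) | a.0) has moves =d=> s1
  s1 = (0 + d.0) | a.0 has moves =a=> s2, =d=> s3
  s2 = (0 + d.0) | 0 has moves =d=> s4
  s3 = 0 | a.0 has moves =a=> s4
  s4 = 0 | 0 has moves ·
Q's transition system — 5 states:
  t0 = d.(d.0 | a.0) has moves =d=> t1
  t1 = d.0 | a.0 has moves =a=> t2, =d=> t3
  t2 = d.0 | 0 has moves =d=> t4
  t3 = 0 | a.0 has moves =a=> t4
  t4 = 0 | 0 has moves ·
Partition-refinement fixed point:
  B0 = {s0, t0}
  B1 = {s1, t1}
  B2 = {s3, t3}
  B3 = {s4, t4}
  B4 = {s2, t2}
s0 ∈ B0, t0 ∈ B0 → same block

bisimilar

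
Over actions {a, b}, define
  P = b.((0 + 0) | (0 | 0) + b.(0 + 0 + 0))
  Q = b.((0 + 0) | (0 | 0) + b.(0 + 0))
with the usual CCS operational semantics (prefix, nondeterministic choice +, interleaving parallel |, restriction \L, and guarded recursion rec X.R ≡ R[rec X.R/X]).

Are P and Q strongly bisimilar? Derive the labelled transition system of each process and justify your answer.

Reachable graph of P (3 states):
  s0 = b.((0 + 0) | (0 | 0) + b.(0 + 0 + 0)) → =b=> s1
  s1 = (0 + 0) | (0 | 0) + b.(0 + 0 + 0) → =b=> s2
  s2 = 0 + 0 + 0 → ·
Reachable graph of Q (3 states):
  t0 = b.((0 + 0) | (0 | 0) + b.(0 + 0)) → =b=> t1
  t1 = (0 + 0) | (0 | 0) + b.(0 + 0) → =b=> t2
  t2 = 0 + 0 → ·
Partition-refinement fixed point:
  B0 = {s0, t0}
  B1 = {s1, t1}
  B2 = {s2, t2}
s0 ∈ B0, t0 ∈ B0 → same block

P ~ Q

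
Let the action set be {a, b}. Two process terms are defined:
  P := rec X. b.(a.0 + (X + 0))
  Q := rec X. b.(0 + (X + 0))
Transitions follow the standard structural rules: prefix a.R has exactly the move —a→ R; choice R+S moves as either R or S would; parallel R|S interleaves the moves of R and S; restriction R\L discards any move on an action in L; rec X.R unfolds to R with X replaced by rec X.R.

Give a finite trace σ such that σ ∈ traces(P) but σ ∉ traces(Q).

ba

LTS(P): 3 reachable states
  s0 = rec X. b.(a.0 + (X + 0)) → ··b··> s1
  s1 = a.0 + ((rec X. b.(a.0 + (X + 0))) + 0) → ··a··> s2, ··b··> s1
  s2 = 0 → deadlocked
LTS(Q): 2 reachable states
  t0 = rec X. b.(0 + (X + 0)) → ··b··> t1
  t1 = 0 + ((rec X. b.(0 + (X + 0))) + 0) → ··b··> t1
Trace ⟨ba⟩ through P, begin at {s0}:
  [1] b ⇒ {s1}
  [2] a ⇒ {s2}
  — P admits the full trace.
Trace ⟨ba⟩ through Q, begin at {t0}:
  [1] b ⇒ {t1}
  [2] a ⇒ no successor for Q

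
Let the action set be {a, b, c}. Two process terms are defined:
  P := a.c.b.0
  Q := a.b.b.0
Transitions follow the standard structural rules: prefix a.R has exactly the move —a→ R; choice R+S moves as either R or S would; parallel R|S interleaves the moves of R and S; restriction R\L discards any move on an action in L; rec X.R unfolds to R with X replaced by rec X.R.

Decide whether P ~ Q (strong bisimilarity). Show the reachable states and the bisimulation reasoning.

not bisimilar

P's transition system — 4 states:
  s0 = a.c.b.0 ⊢ -a-> s1
  s1 = c.b.0 ⊢ -c-> s2
  s2 = b.0 ⊢ -b-> s3
  s3 = 0 ⊢ stopped
Q's transition system — 4 states:
  t0 = a.b.b.0 ⊢ -a-> t1
  t1 = b.b.0 ⊢ -b-> t2
  t2 = b.0 ⊢ -b-> t3
  t3 = 0 ⊢ stopped
Bisimilarity quotient blocks:
  B0 = {s0}
  B1 = {s1}
  B2 = {s2, t2}
  B3 = {s3, t3}
  B4 = {t0}
  B5 = {t1}
s0 ∈ B0, t0 ∈ B4 → different blocks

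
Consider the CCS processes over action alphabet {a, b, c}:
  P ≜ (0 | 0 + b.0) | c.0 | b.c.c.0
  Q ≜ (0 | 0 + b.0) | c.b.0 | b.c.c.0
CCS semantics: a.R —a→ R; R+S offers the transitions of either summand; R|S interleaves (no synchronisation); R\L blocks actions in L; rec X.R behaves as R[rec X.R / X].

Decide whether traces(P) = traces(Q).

LTS(P): 16 reachable states
  u0 = (0 | 0 + b.0) | c.0 | b.c.c.0 | --b--▸ u1, --b--▸ u2, --c--▸ u3
  u1 = (0 | 0 + b.0) | c.0 | c.c.0 | --b--▸ u4, --c--▸ u5, --c--▸ u6
  u2 = 0 | c.0 | b.c.c.0 | --b--▸ u4, --c--▸ u7
  u3 = (0 | 0 + b.0) | 0 | b.c.c.0 | --b--▸ u5, --b--▸ u7
  u4 = 0 | c.0 | c.c.0 | --c--▸ u8, --c--▸ u9
  u5 = (0 | 0 + b.0) | 0 | c.c.0 | --b--▸ u8, --c--▸ u10
  u6 = (0 | 0 + b.0) | c.0 | c.0 | --b--▸ u9, --c--▸ u10, --c--▸ u11
  u7 = 0 | 0 | b.c.c.0 | --b--▸ u8
  u8 = 0 | 0 | c.c.0 | --c--▸ u12
  u9 = 0 | c.0 | c.0 | --c--▸ u12, --c--▸ u13
  u10 = (0 | 0 + b.0) | 0 | c.0 | --b--▸ u12, --c--▸ u14
  u11 = (0 | 0 + b.0) | c.0 | 0 | --b--▸ u13, --c--▸ u14
  u12 = 0 | 0 | c.0 | --c--▸ u15
  u13 = 0 | c.0 | 0 | --c--▸ u15
  u14 = (0 | 0 + b.0) | 0 | 0 | --b--▸ u15
  u15 = 0 | 0 | 0 | deadlocked
LTS(Q): 24 reachable states
  v0 = (0 | 0 + b.0) | c.b.0 | b.c.c.0 | --b--▸ v1, --b--▸ v2, --c--▸ v3
  v1 = (0 | 0 + b.0) | c.b.0 | c.c.0 | --b--▸ v4, --c--▸ v5, --c--▸ v6
  v2 = 0 | c.b.0 | b.c.c.0 | --b--▸ v4, --c--▸ v7
  v3 = (0 | 0 + b.0) | b.0 | b.c.c.0 | --b--▸ v5, --b--▸ v7, --b--▸ v8
  v4 = 0 | c.b.0 | c.c.0 | --c--▸ v10, --c--▸ v9
  v5 = (0 | 0 + b.0) | b.0 | c.c.0 | --b--▸ v11, --b--▸ v9, --c--▸ v12
  v6 = (0 | 0 + b.0) | c.b.0 | c.0 | --b--▸ v10, --c--▸ v12, --c--▸ v13
  v7 = 0 | b.0 | b.c.c.0 | --b--▸ v14, --b--▸ v9
  v8 = (0 | 0 + b.0) | 0 | b.c.c.0 | --b--▸ v11, --b--▸ v14
  v9 = 0 | b.0 | c.c.0 | --b--▸ v15, --c--▸ v16
  v10 = 0 | c.b.0 | c.0 | --c--▸ v16, --c--▸ v17
  v11 = (0 | 0 + b.0) | 0 | c.c.0 | --b--▸ v15, --c--▸ v18
  v12 = (0 | 0 + b.0) | b.0 | c.0 | --b--▸ v16, --b--▸ v18, --c--▸ v19
  v13 = (0 | 0 + b.0) | c.b.0 | 0 | --b--▸ v17, --c--▸ v19
  v14 = 0 | 0 | b.c.c.0 | --b--▸ v15
  v15 = 0 | 0 | c.c.0 | --c--▸ v20
  v16 = 0 | b.0 | c.0 | --b--▸ v20, --c--▸ v21
  v17 = 0 | c.b.0 | 0 | --c--▸ v21
  v18 = (0 | 0 + b.0) | 0 | c.0 | --b--▸ v20, --c--▸ v22
  v19 = (0 | 0 + b.0) | b.0 | 0 | --b--▸ v21, --b--▸ v22
  v20 = 0 | 0 | c.0 | --c--▸ v23
  v21 = 0 | b.0 | 0 | --b--▸ v23
  v22 = (0 | 0 + b.0) | 0 | 0 | --b--▸ v23
  v23 = 0 | 0 | 0 | deadlocked
Trace ⟨bbcb⟩ through Q, begin at {v0}:
  [1] b ⇒ {v1, v2}
  [2] b ⇒ {v4}
  [3] c ⇒ {v10, v9}
  [4] b ⇒ {v15}
  — Q admits the full trace.
Trace ⟨bbcb⟩ through P, begin at {u0}:
  [1] b ⇒ {u1, u2}
  [2] b ⇒ {u4}
  [3] c ⇒ {u8, u9}
  [4] b ⇒ ∅  — P cannot continue

NO — witness ⟨bbcb⟩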